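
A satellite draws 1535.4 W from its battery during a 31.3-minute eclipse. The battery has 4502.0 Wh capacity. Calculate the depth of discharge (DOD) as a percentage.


E_used = P * t / 60 = 1535.4 * 31.3 / 60 = 800.9670 Wh
DOD = E_used / E_total * 100 = 800.9670 / 4502.0 * 100
DOD = 17.7914 %

17.7914 %


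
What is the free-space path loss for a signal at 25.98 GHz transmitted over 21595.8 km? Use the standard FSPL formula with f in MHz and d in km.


f = 25.98 GHz = 25980.0000 MHz
d = 21595.8 km
FSPL = 32.44 + 20*log10(25980.0000) + 20*log10(21595.8)
FSPL = 32.44 + 88.2928 + 86.6874
FSPL = 207.4202 dB

207.4202 dB


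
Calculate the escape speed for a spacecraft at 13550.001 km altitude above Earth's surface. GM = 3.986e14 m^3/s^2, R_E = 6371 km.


r = 6371.0 + 13550.001 = 19921.0010 km = 1.9921001e+07 m
v_esc = sqrt(2*mu/r) = sqrt(2*3.986e14 / 1.9921001e+07)
v_esc = 6325.9837 m/s = 6.3260 km/s

6.3260 km/s


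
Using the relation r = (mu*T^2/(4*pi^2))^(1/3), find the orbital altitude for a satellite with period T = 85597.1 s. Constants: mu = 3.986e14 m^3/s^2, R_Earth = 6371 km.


T = 85597.1 s
r = (mu*T^2/(4*pi^2))^(1/3) = (3.986e14 * 85597.1^2 / (4*pi^2))^(1/3)
r = 4.197898e+07 m = 41978.9805 km
alt = r - R_E = 41978.9805 - 6371 = 35607.9805 km

35607.9805 km


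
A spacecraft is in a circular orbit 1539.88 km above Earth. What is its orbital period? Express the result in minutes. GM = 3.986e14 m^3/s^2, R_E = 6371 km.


r = 7910.8800 km = 7.91088e+06 m
T = 2*pi*sqrt(r^3/mu) = 2*pi*sqrt(4.9507887e+20 / 3.986e14)
T = 7002.4242 s = 116.7071 min

116.7071 minutes


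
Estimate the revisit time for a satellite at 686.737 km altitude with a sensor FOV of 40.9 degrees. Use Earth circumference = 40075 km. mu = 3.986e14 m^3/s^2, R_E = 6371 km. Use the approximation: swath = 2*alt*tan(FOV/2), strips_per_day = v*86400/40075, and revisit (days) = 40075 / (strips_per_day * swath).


swath = 2*686.737*tan(0.3569198) = 512.1552 km
v = sqrt(mu/r) = 7515.1199 m/s = 7.5151 km/s
strips/day = v*86400/40075 = 7.5151*86400/40075 = 16.2023
coverage/day = strips * swath = 16.2023 * 512.1552 = 8298.0818 km
revisit = 40075 / 8298.0818 = 4.8294 days

4.8294 days


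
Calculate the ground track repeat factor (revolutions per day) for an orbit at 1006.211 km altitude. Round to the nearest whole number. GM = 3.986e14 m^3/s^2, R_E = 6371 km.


r = 7.377211e+06 m
T = 2*pi*sqrt(r^3/mu) = 6305.9356 s = 105.0989 min
revs/day = 1440 / 105.0989 = 13.7014
Rounded: 14 revolutions per day

14 revolutions per day


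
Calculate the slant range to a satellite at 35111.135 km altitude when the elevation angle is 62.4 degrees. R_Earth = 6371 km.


h = 35111.135 km, el = 62.4 deg
d = -R_E*sin(el) + sqrt((R_E*sin(el))^2 + 2*R_E*h + h^2)
d = -6371.0000*sin(1.0891) + sqrt((6371.0000*0.8862036)^2 + 2*6371.0000*35111.135 + 35111.135^2)
d = 35730.9862 km

35730.9862 km


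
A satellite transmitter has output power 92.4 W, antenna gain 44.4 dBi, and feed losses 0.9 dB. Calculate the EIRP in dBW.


Pt = 92.4 W = 19.6567 dBW
EIRP = Pt_dBW + Gt - losses = 19.6567 + 44.4 - 0.9 = 63.1567 dBW

63.1567 dBW


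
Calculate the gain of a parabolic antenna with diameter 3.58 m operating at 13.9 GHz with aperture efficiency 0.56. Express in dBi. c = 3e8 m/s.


lambda = c/f = 3e8 / 1.39e+10 = 0.02158273 m
G = eta*(pi*D/lambda)^2 = 0.56*(pi*3.58/0.02158273)^2
G = 152069.0794 (linear)
G = 10*log10(152069.0794) = 51.8204 dBi

51.8204 dBi


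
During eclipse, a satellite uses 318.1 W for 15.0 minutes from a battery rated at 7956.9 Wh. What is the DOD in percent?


E_used = P * t / 60 = 318.1 * 15.0 / 60 = 79.5250 Wh
DOD = E_used / E_total * 100 = 79.5250 / 7956.9 * 100
DOD = 0.999447 %

0.9994 %


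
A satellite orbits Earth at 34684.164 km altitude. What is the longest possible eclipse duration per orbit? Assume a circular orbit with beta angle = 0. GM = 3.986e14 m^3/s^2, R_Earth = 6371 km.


r = 41055.1640 km
T = 1379.7858 min
Eclipse fraction = arcsin(R_E/r)/pi = arcsin(6371.0000/41055.1640)/pi
= arcsin(0.1551815)/pi = 0.04959622
Eclipse duration = 0.04959622 * 1379.7858 = 68.4322 min

68.4322 minutes


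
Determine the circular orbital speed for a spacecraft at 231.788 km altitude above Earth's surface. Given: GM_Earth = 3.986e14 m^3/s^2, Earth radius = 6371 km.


r = R_E + alt = 6371.0 + 231.788 = 6602.7880 km = 6.602788e+06 m
v = sqrt(mu/r) = sqrt(3.986e14 / 6.602788e+06) = 7769.7129 m/s = 7.7697 km/s

7.7697 km/s


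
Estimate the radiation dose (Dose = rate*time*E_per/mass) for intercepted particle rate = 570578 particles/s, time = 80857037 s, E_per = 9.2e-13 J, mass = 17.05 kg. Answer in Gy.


Total energy deposited = rate * time * E_per
  = 570578 * 80857037 * 9.2e-13 = 42.4444 J
Dose = E_total / mass = 42.4444 / 17.05
Dose = 2.4894 Gy

2.4894 Gy


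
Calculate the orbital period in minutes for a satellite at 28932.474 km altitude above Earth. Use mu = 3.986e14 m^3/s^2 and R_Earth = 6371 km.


r = 35303.4740 km = 3.5303474e+07 m
T = 2*pi*sqrt(r^3/mu) = 2*pi*sqrt(4.3999965e+22 / 3.986e14)
T = 66014.2034 s = 1100.2367 min

1100.2367 minutes


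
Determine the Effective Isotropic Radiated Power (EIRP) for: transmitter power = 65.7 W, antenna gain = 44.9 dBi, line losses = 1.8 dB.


Pt = 65.7 W = 18.1757 dBW
EIRP = Pt_dBW + Gt - losses = 18.1757 + 44.9 - 1.8 = 61.2757 dBW

61.2757 dBW


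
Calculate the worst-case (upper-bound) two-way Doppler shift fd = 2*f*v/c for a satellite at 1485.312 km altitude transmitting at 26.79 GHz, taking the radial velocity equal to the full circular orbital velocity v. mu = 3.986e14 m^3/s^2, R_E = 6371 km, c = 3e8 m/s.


r = 7.856312e+06 m
v = sqrt(mu/r) = 7122.9400 m/s (worst-case radial velocity)
f = 26.79 GHz = 2.679e+10 Hz
fd = 2*f*v/c = 2*2.679e+10*7122.9400/3.0e+08
fd = 1.2721571e+06 Hz

1.2722e+06 Hz


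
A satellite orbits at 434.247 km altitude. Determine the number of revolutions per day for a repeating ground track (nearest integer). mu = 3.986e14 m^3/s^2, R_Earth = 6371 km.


r = 6.805247e+06 m
T = 2*pi*sqrt(r^3/mu) = 5586.9793 s = 93.1163 min
revs/day = 1440 / 93.1163 = 15.4645
Rounded: 15 revolutions per day

15 revolutions per day


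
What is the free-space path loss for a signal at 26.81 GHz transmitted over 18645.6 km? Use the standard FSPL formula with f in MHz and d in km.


f = 26.81 GHz = 26810.0000 MHz
d = 18645.6 km
FSPL = 32.44 + 20*log10(26810.0000) + 20*log10(18645.6)
FSPL = 32.44 + 88.5659 + 85.4115
FSPL = 206.4175 dB

206.4175 dB


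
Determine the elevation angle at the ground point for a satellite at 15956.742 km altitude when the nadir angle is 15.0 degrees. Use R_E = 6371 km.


r = R_E + alt = 22327.7420 km
Law of sines in the satellite / Earth-center / ground-point triangle:
  sin(nadir)/R_E = sin(90 + el)/r  =>  cos(el) = (r/R_E)*sin(nadir)
cos(el) = (22327.7420 / 6371.0000) * sin(15.0 deg) = 0.9070546
el = arccos(0.9070546) = 24.8986 deg
(Earth-central angle = 90 - nadir - el = 50.1014 deg)

24.8986 degrees


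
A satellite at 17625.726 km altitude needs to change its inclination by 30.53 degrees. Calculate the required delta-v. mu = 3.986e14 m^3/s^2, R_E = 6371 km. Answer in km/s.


r = 23996.7260 km = 2.3996726e+07 m
V = sqrt(mu/r) = 4075.6103 m/s
di = 30.53 deg = 0.532849 rad
dV = 2*V*sin(di/2) = 2*4075.6103*sin(0.2664245)
dV = 2146.0842 m/s = 2.1461 km/s

2.1461 km/s


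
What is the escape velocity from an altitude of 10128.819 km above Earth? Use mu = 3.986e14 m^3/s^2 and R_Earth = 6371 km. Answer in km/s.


r = 6371.0 + 10128.819 = 16499.8190 km = 1.6499819e+07 m
v_esc = sqrt(2*mu/r) = sqrt(2*3.986e14 / 1.6499819e+07)
v_esc = 6950.9482 m/s = 6.9509 km/s

6.9509 km/s


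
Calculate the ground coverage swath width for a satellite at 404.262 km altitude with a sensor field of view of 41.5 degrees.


FOV = 41.5 deg = 0.7243116 rad
swath = 2 * alt * tan(FOV/2) = 2 * 404.262 * tan(0.3621558)
swath = 2 * 404.262 * 0.3788661
swath = 306.3223 km

306.3223 km


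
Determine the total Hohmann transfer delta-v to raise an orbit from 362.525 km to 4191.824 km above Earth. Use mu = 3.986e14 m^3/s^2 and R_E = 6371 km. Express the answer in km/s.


r1 = 6733.5250 km = 6.733525e+06 m
r2 = 10562.8240 km = 1.0562824e+07 m
dv1 = sqrt(mu/r1)*(sqrt(2*r2/(r1+r2)) - 1) = 809.1439 m/s
dv2 = sqrt(mu/r2)*(1 - sqrt(2*r1/(r1+r2))) = 722.4946 m/s
total dv = |dv1| + |dv2| = 809.1439 + 722.4946 = 1531.6384 m/s = 1.5316 km/s

1.5316 km/s


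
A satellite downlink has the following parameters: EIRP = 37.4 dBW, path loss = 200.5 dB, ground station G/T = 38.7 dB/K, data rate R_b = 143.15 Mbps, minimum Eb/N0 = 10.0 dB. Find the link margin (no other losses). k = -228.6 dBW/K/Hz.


C/N0 = EIRP - FSPL + G/T - k = 37.4 - 200.5 + 38.7 - (-228.6)
C/N0 = 104.2000 dB-Hz
R_b = 143.15 Mbps = 1.4315e+08 bps -> 10*log10(R_b) = 81.5579 dB-Hz
Eb/N0 = C/N0 - 10*log10(R_b) = 104.2000 - 81.5579 = 22.6421 dB
Margin = Eb/N0 - Eb/N0_req = 22.6421 - 10.0 = 12.6421 dB (link closes)

12.6421 dB


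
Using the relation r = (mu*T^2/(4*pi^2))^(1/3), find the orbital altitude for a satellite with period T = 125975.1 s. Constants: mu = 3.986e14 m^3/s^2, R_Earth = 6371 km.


T = 125975.1 s
r = (mu*T^2/(4*pi^2))^(1/3) = (3.986e14 * 125975.1^2 / (4*pi^2))^(1/3)
r = 5.4314484e+07 m = 54314.4843 km
alt = r - R_E = 54314.4843 - 6371 = 47943.4843 km

47943.4843 km


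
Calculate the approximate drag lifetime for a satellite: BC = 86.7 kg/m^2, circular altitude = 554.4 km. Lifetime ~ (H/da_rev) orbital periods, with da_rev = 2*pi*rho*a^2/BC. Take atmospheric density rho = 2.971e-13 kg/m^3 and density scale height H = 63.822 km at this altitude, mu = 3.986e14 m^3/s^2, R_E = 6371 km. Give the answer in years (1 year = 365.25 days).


a = R_E + alt = 6925.4000 km = 6.9254e+06 m
da_rev = 2*pi*rho*a^2/BC = 2*pi*2.971e-13*(6.9254e+06)^2/86.7 = 1.032650 m per revolution
N = H/da_rev = 63822.0000 m / 1.032650 m = 61804.0965 revolutions
P = 2*pi*sqrt(a^3/mu) = 5735.5955 s
lifetime = N*P = 61804.0965 * 5735.5955 = 3.544833e+08 s = 4102.8159 days
years = 4102.8159 / 365.25 = 11.2329 years

11.2329 years


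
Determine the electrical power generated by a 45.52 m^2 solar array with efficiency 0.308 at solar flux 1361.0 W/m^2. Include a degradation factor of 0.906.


P = area * eta * S * degradation
P = 45.52 * 0.308 * 1361.0 * 0.906
P = 17287.7826 W

17287.7826 W


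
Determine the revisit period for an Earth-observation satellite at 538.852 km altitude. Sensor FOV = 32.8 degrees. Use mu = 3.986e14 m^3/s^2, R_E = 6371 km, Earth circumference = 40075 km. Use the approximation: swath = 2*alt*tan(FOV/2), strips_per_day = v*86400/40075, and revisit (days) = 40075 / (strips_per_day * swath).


swath = 2*538.852*tan(0.286234) = 317.1855 km
v = sqrt(mu/r) = 7595.1136 m/s = 7.5951 km/s
strips/day = v*86400/40075 = 7.5951*86400/40075 = 16.3747
coverage/day = strips * swath = 16.3747 * 317.1855 = 5193.8316 km
revisit = 40075 / 5193.8316 = 7.7159 days

7.7159 days


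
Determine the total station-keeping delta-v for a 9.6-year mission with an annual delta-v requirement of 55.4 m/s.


dV = rate * years = 55.4 * 9.6
dV = 531.8400 m/s

531.8400 m/s


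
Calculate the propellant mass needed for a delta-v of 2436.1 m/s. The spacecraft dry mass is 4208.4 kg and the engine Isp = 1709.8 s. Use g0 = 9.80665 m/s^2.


ve = Isp * g0 = 1709.8 * 9.80665 = 16767.410170 m/s
mass ratio = exp(dv/ve) = exp(2436.1/16767.410170) = 1.15637232
m_prop = m_dry * (mr - 1) = 4208.4 * (1.15637232 - 1)
m_prop = 658.0773 kg

658.0773 kg


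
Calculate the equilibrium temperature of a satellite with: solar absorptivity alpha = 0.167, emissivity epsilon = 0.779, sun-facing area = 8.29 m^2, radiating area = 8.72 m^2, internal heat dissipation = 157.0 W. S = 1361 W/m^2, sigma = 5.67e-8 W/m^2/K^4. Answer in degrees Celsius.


Numerator = alpha*S*A_sun + Q_int = 0.167*1361*8.29 + 157.0 = 2041.2092 W
Denominator = eps*sigma*A_rad = 0.779*5.67e-8*8.72 = 3.851563e-07 W/K^4
T^4 = 5.2996907e+09 K^4
T = 269.8129 K = -3.3371 C

-3.3371 degrees Celsius


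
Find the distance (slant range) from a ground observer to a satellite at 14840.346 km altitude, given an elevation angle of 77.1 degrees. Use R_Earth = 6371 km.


h = 14840.346 km, el = 77.1 deg
d = -R_E*sin(el) + sqrt((R_E*sin(el))^2 + 2*R_E*h + h^2)
d = -6371.0000*sin(1.3456) + sqrt((6371.0000*0.9747612)^2 + 2*6371.0000*14840.346 + 14840.346^2)
d = 14953.4017 km

14953.4017 km


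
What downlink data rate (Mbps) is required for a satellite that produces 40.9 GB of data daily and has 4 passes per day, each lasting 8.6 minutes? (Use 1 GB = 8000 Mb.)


total contact time = 4 * 8.6 * 60 = 2064.0000 s
data = 40.9 GB = 327200.0000 Mb
rate = 327200.0000 / 2064.0000 = 158.5271 Mbps

158.5271 Mbps


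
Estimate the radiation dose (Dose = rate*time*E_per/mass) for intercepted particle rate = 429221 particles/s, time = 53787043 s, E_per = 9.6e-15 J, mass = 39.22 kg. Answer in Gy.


Total energy deposited = rate * time * E_per
  = 429221 * 53787043 * 9.6e-15 = 0.2216307 J
Dose = E_total / mass = 0.2216307 / 39.22
Dose = 0.005650961 Gy

0.0057 Gy


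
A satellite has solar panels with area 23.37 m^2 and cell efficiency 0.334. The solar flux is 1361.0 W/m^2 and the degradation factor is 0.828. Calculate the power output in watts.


P = area * eta * S * degradation
P = 23.37 * 0.334 * 1361.0 * 0.828
P = 8796.1705 W

8796.1705 W


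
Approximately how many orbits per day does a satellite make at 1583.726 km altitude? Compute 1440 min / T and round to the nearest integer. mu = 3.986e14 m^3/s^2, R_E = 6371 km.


r = 7.954726e+06 m
T = 2*pi*sqrt(r^3/mu) = 7060.7211 s = 117.6787 min
revs/day = 1440 / 117.6787 = 12.2367
Rounded: 12 revolutions per day

12 revolutions per day


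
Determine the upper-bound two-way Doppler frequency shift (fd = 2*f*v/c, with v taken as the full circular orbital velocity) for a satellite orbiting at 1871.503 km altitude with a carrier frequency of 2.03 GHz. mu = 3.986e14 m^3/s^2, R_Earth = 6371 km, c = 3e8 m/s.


r = 8.242503e+06 m
v = sqrt(mu/r) = 6954.0705 m/s (worst-case radial velocity)
f = 2.03 GHz = 2.03e+09 Hz
fd = 2*f*v/c = 2*2.03e+09*6954.0705/3.0e+08
fd = 94111.7543 Hz

94111.7543 Hz


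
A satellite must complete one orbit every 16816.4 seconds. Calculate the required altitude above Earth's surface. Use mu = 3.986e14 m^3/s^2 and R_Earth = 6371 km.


T = 16816.4 s
r = (mu*T^2/(4*pi^2))^(1/3) = (3.986e14 * 16816.4^2 / (4*pi^2))^(1/3)
r = 1.4186694e+07 m = 14186.6941 km
alt = r - R_E = 14186.6941 - 6371 = 7815.6941 km

7815.6941 km


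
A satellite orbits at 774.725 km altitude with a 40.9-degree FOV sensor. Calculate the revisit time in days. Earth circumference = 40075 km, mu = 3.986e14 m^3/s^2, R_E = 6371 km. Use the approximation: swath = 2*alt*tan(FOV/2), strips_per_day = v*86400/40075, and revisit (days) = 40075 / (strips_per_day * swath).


swath = 2*774.725*tan(0.3569198) = 577.7750 km
v = sqrt(mu/r) = 7468.7083 m/s = 7.4687 km/s
strips/day = v*86400/40075 = 7.4687*86400/40075 = 16.1022
coverage/day = strips * swath = 16.1022 * 577.7750 = 9303.4584 km
revisit = 40075 / 9303.4584 = 4.3075 days

4.3075 days


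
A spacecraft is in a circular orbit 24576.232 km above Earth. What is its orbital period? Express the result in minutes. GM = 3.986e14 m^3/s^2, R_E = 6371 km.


r = 30947.2320 km = 3.0947232e+07 m
T = 2*pi*sqrt(r^3/mu) = 2*pi*sqrt(2.9639129e+22 / 3.986e14)
T = 54180.6159 s = 903.0103 min

903.0103 minutes


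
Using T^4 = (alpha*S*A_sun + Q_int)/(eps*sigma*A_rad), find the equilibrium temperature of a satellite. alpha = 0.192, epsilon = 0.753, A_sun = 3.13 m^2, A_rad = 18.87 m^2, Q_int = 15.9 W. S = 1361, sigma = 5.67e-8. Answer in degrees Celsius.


Numerator = alpha*S*A_sun + Q_int = 0.192*1361*3.13 + 15.9 = 833.8066 W
Denominator = eps*sigma*A_rad = 0.753*5.67e-8*18.87 = 8.0565654e-07 W/K^4
T^4 = 1.0349405e+09 K^4
T = 179.3613 K = -93.7887 C

-93.7887 degrees Celsius


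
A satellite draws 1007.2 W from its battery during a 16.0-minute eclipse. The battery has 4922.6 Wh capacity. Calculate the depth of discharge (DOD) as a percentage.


E_used = P * t / 60 = 1007.2 * 16.0 / 60 = 268.5867 Wh
DOD = E_used / E_total * 100 = 268.5867 / 4922.6 * 100
DOD = 5.4562 %

5.4562 %


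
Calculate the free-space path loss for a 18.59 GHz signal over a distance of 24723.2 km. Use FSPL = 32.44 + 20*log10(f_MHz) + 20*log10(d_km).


f = 18.59 GHz = 18590.0000 MHz
d = 24723.2 km
FSPL = 32.44 + 20*log10(18590.0000) + 20*log10(24723.2)
FSPL = 32.44 + 85.3856 + 87.8621
FSPL = 205.6877 dB

205.6877 dB


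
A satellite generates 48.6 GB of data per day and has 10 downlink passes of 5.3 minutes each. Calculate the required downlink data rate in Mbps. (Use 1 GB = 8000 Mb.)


total contact time = 10 * 5.3 * 60 = 3180.0000 s
data = 48.6 GB = 388800.0000 Mb
rate = 388800.0000 / 3180.0000 = 122.2642 Mbps

122.2642 Mbps


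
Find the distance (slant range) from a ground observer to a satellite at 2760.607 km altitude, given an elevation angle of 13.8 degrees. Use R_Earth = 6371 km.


h = 2760.607 km, el = 13.8 deg
d = -R_E*sin(el) + sqrt((R_E*sin(el))^2 + 2*R_E*h + h^2)
d = -6371.0000*sin(0.2408554) + sqrt((6371.0000*0.2385335)^2 + 2*6371.0000*2760.607 + 2760.607^2)
d = 5196.4096 km

5196.4096 km


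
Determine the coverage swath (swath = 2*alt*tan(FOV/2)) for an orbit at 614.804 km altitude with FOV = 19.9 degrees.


FOV = 19.9 deg = 0.3473205 rad
swath = 2 * alt * tan(FOV/2) = 2 * 614.804 * tan(0.1736603)
swath = 2 * 614.804 * 0.1754273
swath = 215.7068 km

215.7068 km


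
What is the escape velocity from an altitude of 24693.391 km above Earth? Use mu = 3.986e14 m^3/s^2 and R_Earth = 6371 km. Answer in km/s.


r = 6371.0 + 24693.391 = 31064.3910 km = 3.1064391e+07 m
v_esc = sqrt(2*mu/r) = sqrt(2*3.986e14 / 3.1064391e+07)
v_esc = 5065.8488 m/s = 5.0658 km/s

5.0658 km/s


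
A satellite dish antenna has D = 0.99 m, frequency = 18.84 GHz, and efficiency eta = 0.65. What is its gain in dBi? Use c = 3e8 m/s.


lambda = c/f = 3e8 / 1.884e+10 = 0.01592357 m
G = eta*(pi*D/lambda)^2 = 0.65*(pi*0.99/0.01592357)^2
G = 24797.2076 (linear)
G = 10*log10(24797.2076) = 43.9440 dBi

43.9440 dBi


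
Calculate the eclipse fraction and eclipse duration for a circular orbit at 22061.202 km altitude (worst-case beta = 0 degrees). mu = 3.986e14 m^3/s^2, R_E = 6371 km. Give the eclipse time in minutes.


r = 28432.2020 km
T = 795.1988 min
Eclipse fraction = arcsin(R_E/r)/pi = arcsin(6371.0000/28432.2020)/pi
= arcsin(0.2240769)/pi = 0.07193668
Eclipse duration = 0.07193668 * 795.1988 = 57.2040 min

57.2040 minutes


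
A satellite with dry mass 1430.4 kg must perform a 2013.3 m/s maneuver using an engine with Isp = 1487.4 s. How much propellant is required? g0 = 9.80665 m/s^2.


ve = Isp * g0 = 1487.4 * 9.80665 = 14586.411210 m/s
mass ratio = exp(dv/ve) = exp(2013.3/14586.411210) = 1.14800508
m_prop = m_dry * (mr - 1) = 1430.4 * (1.14800508 - 1)
m_prop = 211.7065 kg

211.7065 kg


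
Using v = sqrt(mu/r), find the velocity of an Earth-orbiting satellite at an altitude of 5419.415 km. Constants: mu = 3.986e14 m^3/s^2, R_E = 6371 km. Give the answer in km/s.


r = R_E + alt = 6371.0 + 5419.415 = 11790.4150 km = 1.1790415e+07 m
v = sqrt(mu/r) = sqrt(3.986e14 / 1.1790415e+07) = 5814.3892 m/s = 5.8144 km/s

5.8144 km/s


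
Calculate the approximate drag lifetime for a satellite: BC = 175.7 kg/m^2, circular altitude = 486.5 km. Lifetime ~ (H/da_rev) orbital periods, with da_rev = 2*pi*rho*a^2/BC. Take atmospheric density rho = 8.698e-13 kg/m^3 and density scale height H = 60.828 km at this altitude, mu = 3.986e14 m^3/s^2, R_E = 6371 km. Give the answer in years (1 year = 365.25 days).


a = R_E + alt = 6857.5000 km = 6.8575e+06 m
da_rev = 2*pi*rho*a^2/BC = 2*pi*8.698e-13*(6.8575e+06)^2/175.7 = 1.462713 m per revolution
N = H/da_rev = 60828.0000 m / 1.462713 m = 41585.7362 revolutions
P = 2*pi*sqrt(a^3/mu) = 5651.4507 s
lifetime = N*P = 41585.7362 * 5651.4507 = 2.3501974e+08 s = 2720.1359 days
years = 2720.1359 / 365.25 = 7.4473 years

7.4473 years


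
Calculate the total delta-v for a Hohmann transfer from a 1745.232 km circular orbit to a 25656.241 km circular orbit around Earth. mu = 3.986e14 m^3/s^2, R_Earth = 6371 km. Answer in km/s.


r1 = 8116.2320 km = 8.116232e+06 m
r2 = 32027.2410 km = 3.2027241e+07 m
dv1 = sqrt(mu/r1)*(sqrt(2*r2/(r1+r2)) - 1) = 1844.3959 m/s
dv2 = sqrt(mu/r2)*(1 - sqrt(2*r1/(r1+r2))) = 1284.5076 m/s
total dv = |dv1| + |dv2| = 1844.3959 + 1284.5076 = 3128.9035 m/s = 3.1289 km/s

3.1289 km/s


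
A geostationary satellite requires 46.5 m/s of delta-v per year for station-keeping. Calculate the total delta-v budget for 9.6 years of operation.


dV = rate * years = 46.5 * 9.6
dV = 446.4000 m/s

446.4000 m/s


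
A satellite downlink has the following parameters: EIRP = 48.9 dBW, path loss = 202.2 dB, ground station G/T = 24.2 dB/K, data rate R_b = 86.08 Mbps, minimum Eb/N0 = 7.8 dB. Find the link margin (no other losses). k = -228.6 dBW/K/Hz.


C/N0 = EIRP - FSPL + G/T - k = 48.9 - 202.2 + 24.2 - (-228.6)
C/N0 = 99.5000 dB-Hz
R_b = 86.08 Mbps = 8.608e+07 bps -> 10*log10(R_b) = 79.3490 dB-Hz
Eb/N0 = C/N0 - 10*log10(R_b) = 99.5000 - 79.3490 = 20.1510 dB
Margin = Eb/N0 - Eb/N0_req = 20.1510 - 7.8 = 12.3510 dB (link closes)

12.3510 dB


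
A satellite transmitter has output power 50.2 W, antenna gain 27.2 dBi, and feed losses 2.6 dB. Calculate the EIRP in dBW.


Pt = 50.2 W = 17.0070 dBW
EIRP = Pt_dBW + Gt - losses = 17.0070 + 27.2 - 2.6 = 41.6070 dBW

41.6070 dBW


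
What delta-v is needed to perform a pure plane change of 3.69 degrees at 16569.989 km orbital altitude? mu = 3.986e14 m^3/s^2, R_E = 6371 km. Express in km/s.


r = 22940.9890 km = 2.2940989e+07 m
V = sqrt(mu/r) = 4168.3347 m/s
di = 3.69 deg = 0.06440265 rad
dV = 2*V*sin(di/2) = 2*4168.3347*sin(0.03220132)
dV = 268.4054 m/s = 0.2684054 km/s

0.2684 km/s


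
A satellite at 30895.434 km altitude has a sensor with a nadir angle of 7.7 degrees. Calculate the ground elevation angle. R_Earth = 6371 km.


r = R_E + alt = 37266.4340 km
Law of sines in the satellite / Earth-center / ground-point triangle:
  sin(nadir)/R_E = sin(90 + el)/r  =>  cos(el) = (r/R_E)*sin(nadir)
cos(el) = (37266.4340 / 6371.0000) * sin(7.7 deg) = 0.7837368
el = arccos(0.7837368) = 38.3960 deg
(Earth-central angle = 90 - nadir - el = 43.9040 deg)

38.3960 degrees


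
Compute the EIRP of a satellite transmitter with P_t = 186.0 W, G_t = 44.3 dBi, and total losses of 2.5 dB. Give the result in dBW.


Pt = 186.0 W = 22.6951 dBW
EIRP = Pt_dBW + Gt - losses = 22.6951 + 44.3 - 2.5 = 64.4951 dBW

64.4951 dBW


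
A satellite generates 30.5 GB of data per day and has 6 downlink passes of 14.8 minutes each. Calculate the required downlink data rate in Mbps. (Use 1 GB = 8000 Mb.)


total contact time = 6 * 14.8 * 60 = 5328.0000 s
data = 30.5 GB = 244000.0000 Mb
rate = 244000.0000 / 5328.0000 = 45.7958 Mbps

45.7958 Mbps


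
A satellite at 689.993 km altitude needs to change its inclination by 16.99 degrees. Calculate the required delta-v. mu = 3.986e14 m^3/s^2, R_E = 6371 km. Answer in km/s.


r = 7060.9930 km = 7.060993e+06 m
V = sqrt(mu/r) = 7513.3870 m/s
di = 16.99 deg = 0.2965314 rad
dV = 2*V*sin(di/2) = 2*7513.3870*sin(0.1482657)
dV = 2219.8017 m/s = 2.2198 km/s

2.2198 km/s


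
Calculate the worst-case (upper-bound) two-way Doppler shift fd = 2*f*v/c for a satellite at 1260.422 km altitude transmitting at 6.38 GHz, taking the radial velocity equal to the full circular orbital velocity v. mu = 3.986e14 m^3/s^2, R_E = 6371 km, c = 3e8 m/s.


r = 7.631422e+06 m
v = sqrt(mu/r) = 7227.1308 m/s (worst-case radial velocity)
f = 6.38 GHz = 6.38e+09 Hz
fd = 2*f*v/c = 2*6.38e+09*7227.1308/3.0e+08
fd = 307393.9616 Hz

307393.9616 Hz


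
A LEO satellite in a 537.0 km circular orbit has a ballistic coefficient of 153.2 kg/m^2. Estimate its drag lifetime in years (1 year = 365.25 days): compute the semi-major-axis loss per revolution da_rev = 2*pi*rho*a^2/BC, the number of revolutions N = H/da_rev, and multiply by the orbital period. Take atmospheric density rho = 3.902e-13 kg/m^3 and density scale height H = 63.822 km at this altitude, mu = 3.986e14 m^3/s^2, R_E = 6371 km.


a = R_E + alt = 6908.0000 km = 6.908e+06 m
da_rev = 2*pi*rho*a^2/BC = 2*pi*3.902e-13*(6.908e+06)^2/153.2 = 0.763682829 m per revolution
N = H/da_rev = 63822.0000 m / 0.763682829 m = 83571.3434 revolutions
P = 2*pi*sqrt(a^3/mu) = 5713.9931 s
lifetime = N*P = 83571.3434 * 5713.9931 = 4.7752608e+08 s = 5526.9223 days
years = 5526.9223 / 365.25 = 15.1319 years

15.1319 years


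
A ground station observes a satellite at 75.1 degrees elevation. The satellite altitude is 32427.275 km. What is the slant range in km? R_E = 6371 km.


h = 32427.275 km, el = 75.1 deg
d = -R_E*sin(el) + sqrt((R_E*sin(el))^2 + 2*R_E*h + h^2)
d = -6371.0000*sin(1.3107) + sqrt((6371.0000*0.9663761)^2 + 2*6371.0000*32427.275 + 32427.275^2)
d = 32606.8926 km

32606.8926 km


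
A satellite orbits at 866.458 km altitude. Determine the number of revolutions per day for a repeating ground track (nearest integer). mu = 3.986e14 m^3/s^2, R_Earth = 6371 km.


r = 7.237458e+06 m
T = 2*pi*sqrt(r^3/mu) = 6127.5986 s = 102.1266 min
revs/day = 1440 / 102.1266 = 14.1001
Rounded: 14 revolutions per day

14 revolutions per day


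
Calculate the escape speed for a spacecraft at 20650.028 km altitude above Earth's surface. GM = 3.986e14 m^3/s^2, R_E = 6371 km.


r = 6371.0 + 20650.028 = 27021.0280 km = 2.7021028e+07 m
v_esc = sqrt(2*mu/r) = sqrt(2*3.986e14 / 2.7021028e+07)
v_esc = 5431.6617 m/s = 5.4317 km/s

5.4317 km/s


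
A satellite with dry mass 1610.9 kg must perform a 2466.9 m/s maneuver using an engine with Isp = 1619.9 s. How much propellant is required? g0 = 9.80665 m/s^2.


ve = Isp * g0 = 1619.9 * 9.80665 = 15885.792335 m/s
mass ratio = exp(dv/ve) = exp(2466.9/15885.792335) = 1.16799629
m_prop = m_dry * (mr - 1) = 1610.9 * (1.16799629 - 1)
m_prop = 270.6252 kg

270.6252 kg


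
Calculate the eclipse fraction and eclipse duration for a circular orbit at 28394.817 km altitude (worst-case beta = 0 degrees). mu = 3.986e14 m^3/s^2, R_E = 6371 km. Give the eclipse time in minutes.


r = 34765.8170 km
T = 1075.1985 min
Eclipse fraction = arcsin(R_E/r)/pi = arcsin(6371.0000/34765.8170)/pi
= arcsin(0.1832547)/pi = 0.05866331
Eclipse duration = 0.05866331 * 1075.1985 = 63.0747 min

63.0747 minutes


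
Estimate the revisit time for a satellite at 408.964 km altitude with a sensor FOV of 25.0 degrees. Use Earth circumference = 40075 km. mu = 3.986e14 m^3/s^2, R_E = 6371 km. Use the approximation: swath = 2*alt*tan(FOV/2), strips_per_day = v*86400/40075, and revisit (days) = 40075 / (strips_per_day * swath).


swath = 2*408.964*tan(0.2181662) = 181.3303 km
v = sqrt(mu/r) = 7667.5206 m/s = 7.6675 km/s
strips/day = v*86400/40075 = 7.6675*86400/40075 = 16.5308
coverage/day = strips * swath = 16.5308 * 181.3303 = 2997.5434 km
revisit = 40075 / 2997.5434 = 13.3693 days

13.3693 days


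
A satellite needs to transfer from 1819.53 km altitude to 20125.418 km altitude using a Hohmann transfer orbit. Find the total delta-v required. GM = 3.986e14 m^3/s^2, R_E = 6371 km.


r1 = 8190.5300 km = 8.19053e+06 m
r2 = 26496.4180 km = 2.6496418e+07 m
dv1 = sqrt(mu/r1)*(sqrt(2*r2/(r1+r2)) - 1) = 1646.4997 m/s
dv2 = sqrt(mu/r2)*(1 - sqrt(2*r1/(r1+r2))) = 1213.1968 m/s
total dv = |dv1| + |dv2| = 1646.4997 + 1213.1968 = 2859.6965 m/s = 2.8597 km/s

2.8597 km/s


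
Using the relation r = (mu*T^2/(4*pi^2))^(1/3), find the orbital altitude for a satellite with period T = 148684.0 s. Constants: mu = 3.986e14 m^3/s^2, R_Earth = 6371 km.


T = 148684.0 s
r = (mu*T^2/(4*pi^2))^(1/3) = (3.986e14 * 148684.0^2 / (4*pi^2))^(1/3)
r = 6.0659945e+07 m = 60659.9447 km
alt = r - R_E = 60659.9447 - 6371 = 54288.9447 km

54288.9447 km


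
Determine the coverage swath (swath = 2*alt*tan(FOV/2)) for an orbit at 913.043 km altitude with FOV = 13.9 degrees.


FOV = 13.9 deg = 0.2426008 rad
swath = 2 * alt * tan(FOV/2) = 2 * 913.043 * tan(0.1213004)
swath = 2 * 913.043 * 0.1218988
swath = 222.5978 km

222.5978 km


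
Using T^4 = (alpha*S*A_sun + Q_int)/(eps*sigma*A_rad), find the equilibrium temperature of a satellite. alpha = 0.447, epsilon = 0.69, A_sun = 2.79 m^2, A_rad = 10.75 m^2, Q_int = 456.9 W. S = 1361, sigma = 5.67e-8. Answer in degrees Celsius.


Numerator = alpha*S*A_sun + Q_int = 0.447*1361*2.79 + 456.9 = 2154.2439 W
Denominator = eps*sigma*A_rad = 0.69*5.67e-8*10.75 = 4.2057225e-07 W/K^4
T^4 = 5.1221733e+09 K^4
T = 267.5245 K = -5.6255 C

-5.6255 degrees Celsius


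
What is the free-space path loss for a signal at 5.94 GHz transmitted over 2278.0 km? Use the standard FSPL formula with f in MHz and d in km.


f = 5.94 GHz = 5940.0000 MHz
d = 2278.0 km
FSPL = 32.44 + 20*log10(5940.0000) + 20*log10(2278.0)
FSPL = 32.44 + 75.4757 + 67.1511
FSPL = 175.0668 dB

175.0668 dB


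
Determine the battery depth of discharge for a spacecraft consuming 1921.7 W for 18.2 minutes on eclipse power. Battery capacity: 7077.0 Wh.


E_used = P * t / 60 = 1921.7 * 18.2 / 60 = 582.9157 Wh
DOD = E_used / E_total * 100 = 582.9157 / 7077.0 * 100
DOD = 8.2368 %

8.2368 %


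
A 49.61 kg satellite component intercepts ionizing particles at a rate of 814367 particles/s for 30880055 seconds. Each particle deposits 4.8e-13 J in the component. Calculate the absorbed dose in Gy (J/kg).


Total energy deposited = rate * time * E_per
  = 814367 * 30880055 * 4.8e-13 = 12.0709 J
Dose = E_total / mass = 12.0709 / 49.61
Dose = 0.2433158 Gy

0.2433 Gy


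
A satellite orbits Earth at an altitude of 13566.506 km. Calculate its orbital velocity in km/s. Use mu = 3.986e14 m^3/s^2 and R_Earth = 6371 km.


r = R_E + alt = 6371.0 + 13566.506 = 19937.5060 km = 1.9937506e+07 m
v = sqrt(mu/r) = sqrt(3.986e14 / 1.9937506e+07) = 4471.2940 m/s = 4.4713 km/s

4.4713 km/s


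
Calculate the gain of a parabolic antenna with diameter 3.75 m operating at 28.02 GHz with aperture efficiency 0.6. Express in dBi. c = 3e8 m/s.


lambda = c/f = 3e8 / 2.802e+10 = 0.01070664 m
G = eta*(pi*D/lambda)^2 = 0.6*(pi*3.75/0.01070664)^2
G = 726452.6021 (linear)
G = 10*log10(726452.6021) = 58.6121 dBi

58.6121 dBi


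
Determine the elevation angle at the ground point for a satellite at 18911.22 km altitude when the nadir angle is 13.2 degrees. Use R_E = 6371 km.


r = R_E + alt = 25282.2200 km
Law of sines in the satellite / Earth-center / ground-point triangle:
  sin(nadir)/R_E = sin(90 + el)/r  =>  cos(el) = (r/R_E)*sin(nadir)
cos(el) = (25282.2200 / 6371.0000) * sin(13.2 deg) = 0.9061712
el = arccos(0.9061712) = 25.0185 deg
(Earth-central angle = 90 - nadir - el = 51.7815 deg)

25.0185 degrees


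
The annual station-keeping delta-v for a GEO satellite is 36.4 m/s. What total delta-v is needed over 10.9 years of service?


dV = rate * years = 36.4 * 10.9
dV = 396.7600 m/s

396.7600 m/s


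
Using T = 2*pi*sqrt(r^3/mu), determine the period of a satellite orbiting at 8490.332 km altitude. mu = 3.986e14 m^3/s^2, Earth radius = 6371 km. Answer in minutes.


r = 14861.3320 km = 1.4861332e+07 m
T = 2*pi*sqrt(r^3/mu) = 2*pi*sqrt(3.2822617e+21 / 3.986e14)
T = 18030.0871 s = 300.5015 min

300.5015 minutes


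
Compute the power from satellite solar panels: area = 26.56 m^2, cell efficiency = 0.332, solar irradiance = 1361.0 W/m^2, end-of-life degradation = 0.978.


P = area * eta * S * degradation
P = 26.56 * 0.332 * 1361.0 * 0.978
P = 11737.1630 W

11737.1630 W


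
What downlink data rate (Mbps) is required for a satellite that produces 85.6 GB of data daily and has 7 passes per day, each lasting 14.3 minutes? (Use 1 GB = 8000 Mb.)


total contact time = 7 * 14.3 * 60 = 6006.0000 s
data = 85.6 GB = 684800.0000 Mb
rate = 684800.0000 / 6006.0000 = 114.0193 Mbps

114.0193 Mbps


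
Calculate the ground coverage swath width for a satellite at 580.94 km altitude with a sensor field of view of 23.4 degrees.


FOV = 23.4 deg = 0.408407 rad
swath = 2 * alt * tan(FOV/2) = 2 * 580.94 * tan(0.2042035)
swath = 2 * 580.94 * 0.20709
swath = 240.6138 km

240.6138 km


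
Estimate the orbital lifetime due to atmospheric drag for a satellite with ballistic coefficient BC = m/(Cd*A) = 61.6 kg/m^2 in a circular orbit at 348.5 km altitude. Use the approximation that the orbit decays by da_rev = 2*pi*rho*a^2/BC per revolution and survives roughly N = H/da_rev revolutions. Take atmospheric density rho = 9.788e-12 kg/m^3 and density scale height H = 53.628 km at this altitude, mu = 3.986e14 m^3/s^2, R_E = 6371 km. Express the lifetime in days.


a = R_E + alt = 6719.5000 km = 6.7195e+06 m
da_rev = 2*pi*rho*a^2/BC = 2*pi*9.788e-12*(6.7195e+06)^2/61.6 = 45.078249 m per revolution
N = H/da_rev = 53628.0000 m / 45.078249 m = 1189.6647 revolutions
P = 2*pi*sqrt(a^3/mu) = 5481.7176 s
lifetime = N*P = 1189.6647 * 5481.7176 = 6.5214058e+06 s = 75.4792 days

75.4792 days


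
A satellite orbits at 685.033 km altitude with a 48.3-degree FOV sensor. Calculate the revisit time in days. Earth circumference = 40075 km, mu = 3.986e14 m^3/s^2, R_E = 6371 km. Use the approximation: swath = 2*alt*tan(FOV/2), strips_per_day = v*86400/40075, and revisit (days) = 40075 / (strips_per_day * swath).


swath = 2*685.033*tan(0.421497) = 614.2955 km
v = sqrt(mu/r) = 7516.0272 m/s = 7.5160 km/s
strips/day = v*86400/40075 = 7.5160*86400/40075 = 16.2042
coverage/day = strips * swath = 16.2042 * 614.2955 = 9954.1899 km
revisit = 40075 / 9954.1899 = 4.0259 days

4.0259 days


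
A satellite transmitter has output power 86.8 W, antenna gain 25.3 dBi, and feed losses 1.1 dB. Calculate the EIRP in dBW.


Pt = 86.8 W = 19.3852 dBW
EIRP = Pt_dBW + Gt - losses = 19.3852 + 25.3 - 1.1 = 43.5852 dBW

43.5852 dBW


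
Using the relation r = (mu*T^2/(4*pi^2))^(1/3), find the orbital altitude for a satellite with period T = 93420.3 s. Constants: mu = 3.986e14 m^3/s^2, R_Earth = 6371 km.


T = 93420.3 s
r = (mu*T^2/(4*pi^2))^(1/3) = (3.986e14 * 93420.3^2 / (4*pi^2))^(1/3)
r = 4.4499318e+07 m = 44499.3183 km
alt = r - R_E = 44499.3183 - 6371 = 38128.3183 km

38128.3183 km


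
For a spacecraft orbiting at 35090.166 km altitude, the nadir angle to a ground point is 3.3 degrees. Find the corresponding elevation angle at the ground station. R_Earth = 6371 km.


r = R_E + alt = 41461.1660 km
Law of sines in the satellite / Earth-center / ground-point triangle:
  sin(nadir)/R_E = sin(90 + el)/r  =>  cos(el) = (r/R_E)*sin(nadir)
cos(el) = (41461.1660 / 6371.0000) * sin(3.3 deg) = 0.3746149
el = arccos(0.3746149) = 67.9995 deg
(Earth-central angle = 90 - nadir - el = 18.7005 deg)

67.9995 degrees


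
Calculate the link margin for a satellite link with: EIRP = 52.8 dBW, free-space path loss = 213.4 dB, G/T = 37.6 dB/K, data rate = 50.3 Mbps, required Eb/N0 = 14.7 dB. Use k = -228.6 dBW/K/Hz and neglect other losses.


C/N0 = EIRP - FSPL + G/T - k = 52.8 - 213.4 + 37.6 - (-228.6)
C/N0 = 105.6000 dB-Hz
R_b = 50.3 Mbps = 5.03e+07 bps -> 10*log10(R_b) = 77.0157 dB-Hz
Eb/N0 = C/N0 - 10*log10(R_b) = 105.6000 - 77.0157 = 28.5843 dB
Margin = Eb/N0 - Eb/N0_req = 28.5843 - 14.7 = 13.8843 dB (link closes)

13.8843 dB


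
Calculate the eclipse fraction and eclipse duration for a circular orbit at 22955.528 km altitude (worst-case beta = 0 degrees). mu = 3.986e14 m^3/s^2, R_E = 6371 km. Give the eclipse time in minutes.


r = 29326.5280 km
T = 833.0114 min
Eclipse fraction = arcsin(R_E/r)/pi = arcsin(6371.0000/29326.5280)/pi
= arcsin(0.2172436)/pi = 0.06970659
Eclipse duration = 0.06970659 * 833.0114 = 58.0664 min

58.0664 minutes


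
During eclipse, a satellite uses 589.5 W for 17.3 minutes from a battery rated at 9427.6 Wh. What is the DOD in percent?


E_used = P * t / 60 = 589.5 * 17.3 / 60 = 169.9725 Wh
DOD = E_used / E_total * 100 = 169.9725 / 9427.6 * 100
DOD = 1.8029 %

1.8029 %


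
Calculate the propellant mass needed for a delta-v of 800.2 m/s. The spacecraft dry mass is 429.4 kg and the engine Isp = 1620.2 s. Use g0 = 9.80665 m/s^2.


ve = Isp * g0 = 1620.2 * 9.80665 = 15888.734330 m/s
mass ratio = exp(dv/ve) = exp(800.2/15888.734330) = 1.05165249
m_prop = m_dry * (mr - 1) = 429.4 * (1.05165249 - 1)
m_prop = 22.1796 kg

22.1796 kg


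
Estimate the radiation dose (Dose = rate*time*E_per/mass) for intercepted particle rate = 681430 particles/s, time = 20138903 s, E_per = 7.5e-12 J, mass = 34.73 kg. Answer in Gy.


Total energy deposited = rate * time * E_per
  = 681430 * 20138903 * 7.5e-12 = 102.9244 J
Dose = E_total / mass = 102.9244 / 34.73
Dose = 2.9636 Gy

2.9636 Gy


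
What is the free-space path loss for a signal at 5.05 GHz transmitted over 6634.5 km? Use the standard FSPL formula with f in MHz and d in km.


f = 5.05 GHz = 5050.0000 MHz
d = 6634.5 km
FSPL = 32.44 + 20*log10(5050.0000) + 20*log10(6634.5)
FSPL = 32.44 + 74.0658 + 76.4362
FSPL = 182.9420 dB

182.9420 dB


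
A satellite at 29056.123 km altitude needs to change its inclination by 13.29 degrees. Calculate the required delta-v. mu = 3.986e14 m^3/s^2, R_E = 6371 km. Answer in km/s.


r = 35427.1230 km = 3.5427123e+07 m
V = sqrt(mu/r) = 3354.2908 m/s
di = 13.29 deg = 0.2319543 rad
dV = 2*V*sin(di/2) = 2*3354.2908*sin(0.1159771)
dV = 776.2990 m/s = 0.776299 km/s

0.7763 km/s


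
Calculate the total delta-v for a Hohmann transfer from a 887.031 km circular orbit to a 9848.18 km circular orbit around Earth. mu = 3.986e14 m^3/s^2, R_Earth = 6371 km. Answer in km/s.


r1 = 7258.0310 km = 7.258031e+06 m
r2 = 16219.1800 km = 1.621918e+07 m
dv1 = sqrt(mu/r1)*(sqrt(2*r2/(r1+r2)) - 1) = 1300.2481 m/s
dv2 = sqrt(mu/r2)*(1 - sqrt(2*r1/(r1+r2))) = 1059.2814 m/s
total dv = |dv1| + |dv2| = 1300.2481 + 1059.2814 = 2359.5295 m/s = 2.3595 km/s

2.3595 km/s


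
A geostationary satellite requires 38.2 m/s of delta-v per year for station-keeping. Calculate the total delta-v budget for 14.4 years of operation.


dV = rate * years = 38.2 * 14.4
dV = 550.0800 m/s

550.0800 m/s


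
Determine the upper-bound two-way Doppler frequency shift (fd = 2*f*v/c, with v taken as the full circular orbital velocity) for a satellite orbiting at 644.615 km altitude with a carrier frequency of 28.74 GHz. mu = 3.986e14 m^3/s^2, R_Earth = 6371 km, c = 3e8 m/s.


r = 7.015615e+06 m
v = sqrt(mu/r) = 7537.6466 m/s (worst-case radial velocity)
f = 28.74 GHz = 2.874e+10 Hz
fd = 2*f*v/c = 2*2.874e+10*7537.6466/3.0e+08
fd = 1.4442131e+06 Hz

1.4442e+06 Hz


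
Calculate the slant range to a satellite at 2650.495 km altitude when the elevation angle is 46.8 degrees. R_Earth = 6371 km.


h = 2650.495 km, el = 46.8 deg
d = -R_E*sin(el) + sqrt((R_E*sin(el))^2 + 2*R_E*h + h^2)
d = -6371.0000*sin(0.8168141) + sqrt((6371.0000*0.7289686)^2 + 2*6371.0000*2650.495 + 2650.495^2)
d = 3253.0109 km

3253.0109 km


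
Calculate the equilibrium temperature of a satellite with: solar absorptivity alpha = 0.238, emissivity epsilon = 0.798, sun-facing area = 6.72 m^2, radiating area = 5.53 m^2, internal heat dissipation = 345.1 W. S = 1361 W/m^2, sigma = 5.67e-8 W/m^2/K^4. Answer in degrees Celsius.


Numerator = alpha*S*A_sun + Q_int = 0.238*1361*6.72 + 345.1 = 2521.8290 W
Denominator = eps*sigma*A_rad = 0.798*5.67e-8*5.53 = 2.502137e-07 W/K^4
T^4 = 1.0078701e+10 K^4
T = 316.8481 K = 43.6981 C

43.6981 degrees Celsius


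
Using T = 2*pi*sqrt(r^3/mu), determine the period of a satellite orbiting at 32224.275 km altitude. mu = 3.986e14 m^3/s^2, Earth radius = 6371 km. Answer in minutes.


r = 38595.2750 km = 3.8595275e+07 m
T = 2*pi*sqrt(r^3/mu) = 2*pi*sqrt(5.7491338e+22 / 3.986e14)
T = 75459.2407 s = 1257.6540 min

1257.6540 minutes


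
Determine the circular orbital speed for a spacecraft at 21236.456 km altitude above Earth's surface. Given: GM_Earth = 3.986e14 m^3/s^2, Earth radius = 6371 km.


r = R_E + alt = 6371.0 + 21236.456 = 27607.4560 km = 2.7607456e+07 m
v = sqrt(mu/r) = sqrt(3.986e14 / 2.7607456e+07) = 3799.7538 m/s = 3.7998 km/s

3.7998 km/s
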